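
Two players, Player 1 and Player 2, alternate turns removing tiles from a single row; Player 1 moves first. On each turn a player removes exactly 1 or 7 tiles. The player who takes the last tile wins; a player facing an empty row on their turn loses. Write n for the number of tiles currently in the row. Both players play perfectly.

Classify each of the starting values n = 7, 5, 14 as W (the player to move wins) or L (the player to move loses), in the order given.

Work bottom-up. With no move the player to move loses. Otherwise the position is W if at least one move leads to an L position for the opponent, and L if every move leads to a W.
n=0: no move → L
n=1: can move to 0, which is L ⇒ W
n=2: the only move is to 1(W), a W ⇒ L
n=3: can move to 2, which is L ⇒ W
n=4: the only move is to 3(W), a W ⇒ L
n=5: can move to 4, which is L ⇒ W
n=6: the only move is to 5(W), a W ⇒ L
n=7: can move to 6, which is L ⇒ W
n=8: moves to 7(W), 1(W); every one is W ⇒ L
n=9: can move to 8, which is L ⇒ W
n=10: moves to 9(W), 3(W); every one is W ⇒ L
n=11: can move to 10, which is L ⇒ W
n=12: moves to 11(W), 5(W); every one is W ⇒ L
n=13: can move to 12, which is L ⇒ W
n=14: moves to 13(W), 7(W); every one is W ⇒ L

7: W, 5: W, 14: L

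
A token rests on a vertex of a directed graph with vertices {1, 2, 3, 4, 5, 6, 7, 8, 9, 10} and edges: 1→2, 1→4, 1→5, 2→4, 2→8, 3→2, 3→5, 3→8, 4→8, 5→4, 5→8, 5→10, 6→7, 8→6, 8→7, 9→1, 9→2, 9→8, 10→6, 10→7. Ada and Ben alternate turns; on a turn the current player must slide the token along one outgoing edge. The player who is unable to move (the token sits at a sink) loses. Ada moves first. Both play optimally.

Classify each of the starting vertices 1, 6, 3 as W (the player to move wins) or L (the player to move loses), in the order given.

1: W, 6: W, 3: L

Use the standard recursion: the mover loses at a terminal position; elsewhere, the mover wins exactly when some move hands the opponent an L position.
Every edge goes from a vertex to one that appears earlier in the order 7, 6, 8, 10, 4, 5, 2, 1, 9, 3, so processing vertices in that order labels each vertex after all of its successors.
7: no outgoing edge → L
6: →7(L), so W
8: →7(L), so W
10: →7(L), so W
4: →8(W) only, which is W, so L
5: →4(L), so W
2: →4(L), so W
1: →4(L), so W
9: →1(W), 2(W), 8(W) — all W, so L
3: →2(W), 5(W), 8(W) — all W, so L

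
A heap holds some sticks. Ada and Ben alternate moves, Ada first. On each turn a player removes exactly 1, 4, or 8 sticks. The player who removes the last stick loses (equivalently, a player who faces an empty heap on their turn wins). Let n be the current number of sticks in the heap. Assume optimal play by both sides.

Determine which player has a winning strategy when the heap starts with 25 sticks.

Ben wins.

Positions with no move are W. A position that does have a move is losing for the player to move precisely when every available move leads to a winning position for the opponent. Fill in the labels:
n=0: no move; the opponent has just taken the last stick and therefore loses → W
n=1: L (sole option 0(W) is W)
n=2: W (go to 1, an L position)
n=3: L (sole option 2(W) is W)
n=4: W (go to 3, an L position)
n=5: W (go to 1, an L position)
n=6: L (options 5(W), 2(W) are all W)
n=7: W (go to 6, an L position)
n=8: L (options 7(W), 4(W), 0(W) are all W)
n=9: W (go to 8, an L position)
n=10: W (go to 6, an L position)
n=11: W (go to 3, an L position)
n=12: W (go to 8, an L position)
n=13: L (options 12(W), 9(W), 5(W) are all W)
n=14: W (go to 13, an L position)
n=15: L (options 14(W), 11(W), 7(W) are all W)
n=16: W (go to 15, an L position)
n=17: W (go to 13, an L position)
n=18: L (options 17(W), 14(W), 10(W) are all W)
n=19: W (go to 18, an L position)
n=20: L (options 19(W), 16(W), 12(W) are all W)
n=21: W (go to 20, an L position)
n=22: W (go to 18, an L position)
n=23: W (go to 15, an L position)
n=24: W (go to 20, an L position)
n=25: L (options 24(W), 21(W), 17(W) are all W)
The starting position 25 is L: whatever Ada does, the opponent receives a W position.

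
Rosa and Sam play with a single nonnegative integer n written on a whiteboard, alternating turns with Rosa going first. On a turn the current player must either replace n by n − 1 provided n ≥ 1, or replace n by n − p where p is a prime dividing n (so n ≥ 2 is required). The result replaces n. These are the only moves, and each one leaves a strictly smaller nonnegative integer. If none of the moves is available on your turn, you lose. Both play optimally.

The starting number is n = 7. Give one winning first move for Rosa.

Move to 0.

Use the standard recursion: the mover loses at a terminal position; elsewhere, the mover wins exactly when some move hands the opponent an L position.
n=0: no move → L
n=1: can move to 0, which is L ⇒ W
n=2: can move to 0, which is L ⇒ W
n=3: can move to 0, which is L ⇒ W
n=4: moves to 2(W), 3(W); every one is W ⇒ L
n=5: can move to 0, which is L ⇒ W
n=6: can move to 4, which is L ⇒ W
n=7: can move to 0, which is L ⇒ W
From 7, the L positions reachable in one move are: 0.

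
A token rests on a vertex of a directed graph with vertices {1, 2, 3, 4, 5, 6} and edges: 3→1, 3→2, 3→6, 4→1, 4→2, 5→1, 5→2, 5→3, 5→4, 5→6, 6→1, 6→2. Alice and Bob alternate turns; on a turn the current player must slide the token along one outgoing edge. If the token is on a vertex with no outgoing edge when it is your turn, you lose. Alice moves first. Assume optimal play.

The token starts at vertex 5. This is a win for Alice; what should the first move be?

Classify positions by backward induction: terminal positions (no move available) are L. From any other position, the mover wins iff some move reaches an L.
Every edge goes from a vertex to one that appears earlier in the order 1, 2, 6, 3, 4, 5, so processing vertices in that order labels each vertex after all of its successors.
1: no outgoing edge → L
2: no outgoing edge → L
6: reaches L-position 2 → W
3: reaches L-position 2 → W
4: reaches L-position 2 → W
5: reaches L-position 2 → W
From 5, the L positions reachable in one move are: 2, 1. Any move reaching one of these is winning.

Move to 2.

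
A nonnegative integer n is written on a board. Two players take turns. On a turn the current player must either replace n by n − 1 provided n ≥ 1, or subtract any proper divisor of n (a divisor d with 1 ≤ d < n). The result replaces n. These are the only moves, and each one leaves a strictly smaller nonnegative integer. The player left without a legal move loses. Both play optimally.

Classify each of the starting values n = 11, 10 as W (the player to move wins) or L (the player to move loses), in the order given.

Compute win/loss labels from the base case upward. A position with no move is L. Any other position is W if it can reach an L in one move, else L.
n=0: no move → L
n=1: can move to 0, which is L ⇒ W
n=2: the only move is to 1(W), a W ⇒ L
n=3: can move to 2, which is L ⇒ W
n=4: can move to 2, which is L ⇒ W
n=5: the only move is to 4(W), a W ⇒ L
n=6: can move to 5, which is L ⇒ W
n=7: the only move is to 6(W), a W ⇒ L
n=8: can move to 7, which is L ⇒ W
n=9: moves to 6(W), 8(W); every one is W ⇒ L
n=10: can move to 5, which is L ⇒ W
n=11: the only move is to 10(W), a W ⇒ L

11: L, 10: W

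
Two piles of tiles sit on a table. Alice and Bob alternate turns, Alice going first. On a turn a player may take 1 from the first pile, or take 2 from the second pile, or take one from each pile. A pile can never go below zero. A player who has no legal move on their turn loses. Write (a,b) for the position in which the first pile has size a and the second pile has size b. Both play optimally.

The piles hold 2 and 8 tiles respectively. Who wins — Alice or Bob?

Build the W/L table. Terminal = L. A non-terminal position is W if it has a move to some L; otherwise it is L.
No move ever increases a pile, so every position that can arise here has a ≤ 2 and b ≤ 8; it is enough to label the cells with 0 ≤ a ≤ 2 and 0 ≤ b ≤ 8.
Every move lowers a or b (never raises either), so fill the grid row by row in increasing a, and left to right within a row: each cell's successors are then already labelled.
      b=0  b=1  b=2  b=3  b=4  b=5  b=6  b=7  b=8
a=0:    L    L    W    W    L    L    W    W    L
a=1:    W    W    W    L    W    W    W    L    W
a=2:    L    L    W    W    W    L    L    W    W
Cells with no legal move (terminal, hence L): (0,0), (0,1).
The remaining L cells, each justified by listing all of its moves:
(0,4): L (sole option (0,2)(W) is W)
(0,5): L (sole option (0,3)(W) is W)
(0,8): L (sole option (0,6)(W) is W)
(1,3): L (options (0,3)(W), (1,1)(W), (0,2)(W) are all W)
(1,7): L (options (0,7)(W), (1,5)(W), (0,6)(W) are all W)
(2,0): L (sole option (1,0)(W) is W)
(2,1): L (options (1,1)(W), (1,0)(W) are all W)
(2,5): L (options (1,5)(W), (2,3)(W), (1,4)(W) are all W)
(2,6): L (options (1,6)(W), (2,4)(W), (1,5)(W) are all W)
Every other cell has at least one move into one of the L cells above, so it is W.
From (2,8) Alice can move to (2,6), reaching an L position.

Alice wins.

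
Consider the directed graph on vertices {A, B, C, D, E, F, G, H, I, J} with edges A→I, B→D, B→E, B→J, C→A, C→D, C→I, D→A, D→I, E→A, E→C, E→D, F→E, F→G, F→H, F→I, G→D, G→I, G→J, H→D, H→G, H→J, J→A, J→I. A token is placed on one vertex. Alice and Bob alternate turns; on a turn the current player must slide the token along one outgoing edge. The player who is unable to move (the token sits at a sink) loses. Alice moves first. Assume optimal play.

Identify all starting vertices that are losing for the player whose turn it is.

E, H, I

Classify positions by backward induction: terminal positions (no move available) are L. From any other position, the mover wins iff some move reaches an L.
Every edge goes from a vertex to one that appears earlier in the order I, A, J, D, G, C, E, H, B, F, so processing vertices in that order labels each vertex after all of its successors.
I: no outgoing edge → L
A: W (go to I, an L position)
J: W (go to I, an L position)
D: W (go to I, an L position)
G: W (go to I, an L position)
C: W (go to I, an L position)
E: L (options C(W), D(W), A(W) are all W)
H: L (options G(W), D(W), J(W) are all W)
B: W (go to E, an L position)
F: W (go to H, an L position)
The losing starting vertices are exactly the entries labelled L in this table (3 of them).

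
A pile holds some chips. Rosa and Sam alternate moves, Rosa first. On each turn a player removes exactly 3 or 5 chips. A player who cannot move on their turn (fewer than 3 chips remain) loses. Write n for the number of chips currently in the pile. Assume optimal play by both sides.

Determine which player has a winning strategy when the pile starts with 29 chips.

Rosa wins.

Use the standard recursion: the mover loses at a terminal position; elsewhere, the mover wins exactly when some move hands the opponent an L position.
n=0: no move → L
n=1: no move → L
n=2: no move → L
n=3: reaches L-position 0 → W
n=4: reaches L-position 1 → W
n=5: reaches L-position 2 → W
n=6: reaches L-position 1 → W
n=7: reaches L-position 2 → W
n=8: only reaches 5(W), 3(W), all W → L
n=9: only reaches 6(W), 4(W), all W → L
n=10: only reaches 7(W), 5(W), all W → L
n=11: reaches L-position 8 → W
n=12: reaches L-position 9 → W
n=13: reaches L-position 10 → W
n=14: reaches L-position 9 → W
n=15: reaches L-position 10 → W
n=16: only reaches 13(W), 11(W), all W → L
n=17: only reaches 14(W), 12(W), all W → L
n=18: only reaches 15(W), 13(W), all W → L
n=19: reaches L-position 16 → W
n=20: reaches L-position 17 → W
n=21: reaches L-position 18 → W
n=22: reaches L-position 17 → W
n=23: reaches L-position 18 → W
n=24: only reaches 21(W), 19(W), all W → L
n=25: only reaches 22(W), 20(W), all W → L
n=26: only reaches 23(W), 21(W), all W → L
n=27: reaches L-position 24 → W
n=28: reaches L-position 25 → W
n=29: reaches L-position 26 → W
The starting position 29 is W: Rosa should remove 3, leaving 26, handing over an L position.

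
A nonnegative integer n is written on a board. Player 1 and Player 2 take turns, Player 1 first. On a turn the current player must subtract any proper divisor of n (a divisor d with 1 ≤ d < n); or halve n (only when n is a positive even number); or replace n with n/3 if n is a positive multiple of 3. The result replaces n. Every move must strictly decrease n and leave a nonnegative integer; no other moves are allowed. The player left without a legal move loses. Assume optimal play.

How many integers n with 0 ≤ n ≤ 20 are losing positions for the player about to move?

10

Build the W/L table. Terminal = L. A non-terminal position is W if it has a move to some L; otherwise it is L.
n=0: no move → L
n=1: no move → L
n=2: W (go to 1, an L position)
n=3: W (go to 1, an L position)
n=4: L (options 2(W), 3(W) are all W)
n=5: W (go to 4, an L position)
n=6: W (go to 4, an L position)
n=7: L (sole option 6(W) is W)
n=8: W (go to 4, an L position)
n=9: L (options 3(W), 6(W), 8(W) are all W)
n=10: W (go to 9, an L position)
n=11: L (sole option 10(W) is W)
n=12: W (go to 4, an L position)
n=13: L (sole option 12(W) is W)
n=14: W (go to 7, an L position)
n=15: L (options 5(W), 10(W), 12(W), 14(W) are all W)
n=16: W (go to 15, an L position)
n=17: L (sole option 16(W) is W)
n=18: W (go to 9, an L position)
n=19: L (sole option 18(W) is W)
n=20: W (go to 15, an L position)
L entries with 0 ≤ n ≤ 20: n = 0, 1, 4, 7, 9, 11, 13, 15, 17, 19; that makes 10.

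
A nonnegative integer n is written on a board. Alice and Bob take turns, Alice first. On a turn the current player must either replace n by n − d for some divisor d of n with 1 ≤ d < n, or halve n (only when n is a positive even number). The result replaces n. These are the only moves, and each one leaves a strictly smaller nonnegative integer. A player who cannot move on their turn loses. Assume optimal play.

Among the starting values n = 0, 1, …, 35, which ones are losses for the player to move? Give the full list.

Positions with no move are L. A position that does have a move is losing for the player to move precisely when every available move leads to a winning position for the opponent. Fill in the labels:
n=0: no move → L
n=1: no move → L
n=2: W (go to 1, an L position)
n=3: L (sole option 2(W) is W)
n=4: W (go to 3, an L position)
n=5: L (sole option 4(W) is W)
n=6: W (go to 3, an L position)
n=7: L (sole option 6(W) is W)
n=8: W (go to 7, an L position)
n=9: L (options 6(W), 8(W) are all W)
n=10: W (go to 5, an L position)
n=11: L (sole option 10(W) is W)
n=12: W (go to 9, an L position)
n=13: L (sole option 12(W) is W)
n=14: W (go to 7, an L position)
n=15: L (options 10(W), 12(W), 14(W) are all W)
n=16: W (go to 15, an L position)
n=17: L (sole option 16(W) is W)
n=18: W (go to 9, an L position)
n=19: L (sole option 18(W) is W)
n=20: W (go to 15, an L position)
n=21: L (options 14(W), 18(W), 20(W) are all W)
n=22: W (go to 11, an L position)
n=23: L (sole option 22(W) is W)
n=24: W (go to 21, an L position)
n=25: L (options 20(W), 24(W) are all W)
n=26: W (go to 13, an L position)
n=27: L (options 18(W), 24(W), 26(W) are all W)
n=28: W (go to 21, an L position)
n=29: L (sole option 28(W) is W)
n=30: W (go to 15, an L position)
n=31: L (sole option 30(W) is W)
n=32: W (go to 31, an L position)
n=33: L (options 22(W), 30(W), 32(W) are all W)
n=34: W (go to 17, an L position)
n=35: L (options 28(W), 30(W), 34(W) are all W)
Reading off the rows marked L gives the requested list; there are 19 such values of n.

0, 1, 3, 5, 7, 9, 11, 13, 15, 17, 19, 21, 23, 25, 27, 29, 31, 33, 35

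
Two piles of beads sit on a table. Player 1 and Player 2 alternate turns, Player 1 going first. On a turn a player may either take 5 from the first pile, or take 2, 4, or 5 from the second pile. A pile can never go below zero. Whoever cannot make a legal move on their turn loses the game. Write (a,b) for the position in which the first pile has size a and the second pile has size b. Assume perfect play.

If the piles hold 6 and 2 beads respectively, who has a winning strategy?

Player 2 wins.

Work bottom-up. With no move the player to move loses. Otherwise the position is W if at least one move leads to an L position for the opponent, and L if every move leads to a W.
No move ever increases a pile, so every position that can arise here has a ≤ 6 and b ≤ 2; it is enough to label the cells with 0 ≤ a ≤ 6 and 0 ≤ b ≤ 2.
Every move lowers a or b (never raises either), so fill the grid row by row in increasing a, and left to right within a row: each cell's successors are then already labelled.
      b=0  b=1  b=2
a=0:    L    L    W
a=1:    L    L    W
a=2:    L    L    W
a=3:    L    L    W
a=4:    L    L    W
a=5:    W    W    L
a=6:    W    W    L
Cells with no legal move (terminal, hence L): (0,0), (0,1), (1,0), (1,1), (2,0), (2,1), (3,0), (3,1), (4,0), (4,1).
The remaining L cells, each justified by listing all of its moves:
(5,2): →(0,2)(W), (5,0)(W) — all W, so L
(6,2): →(1,2)(W), (6,0)(W) — all W, so L
Every other cell has at least one move into one of the L cells above, so it is W.
The starting position (6,2) is L: whatever Player 1 does, the opponent receives a W position.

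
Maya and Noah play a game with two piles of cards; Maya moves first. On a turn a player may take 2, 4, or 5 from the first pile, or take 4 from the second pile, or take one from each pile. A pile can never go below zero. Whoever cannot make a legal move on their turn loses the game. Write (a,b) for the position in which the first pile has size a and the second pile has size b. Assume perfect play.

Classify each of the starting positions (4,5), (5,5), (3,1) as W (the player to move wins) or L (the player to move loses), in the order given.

(4,5): W, (5,5): W, (3,1): L

Classify positions by backward induction: terminal positions (no move available) are L. From any other position, the mover wins iff some move reaches an L.
No move ever increases a pile, so every position that can arise here has a ≤ 5 and b ≤ 5; it is enough to label the cells with 0 ≤ a ≤ 5 and 0 ≤ b ≤ 5.
Every move lowers a or b (never raises either), so fill the grid row by row in increasing a, and left to right within a row: each cell's successors are then already labelled.
      b=0  b=1  b=2  b=3  b=4  b=5
a=0:    L    L    L    L    W    W
a=1:    L    W    W    W    W    L
a=2:    W    W    W    W    L    L
a=3:    W    L    L    L    L    W
a=4:    W    W    W    W    W    W
a=5:    W    W    W    W    W    W
Cells with no legal move (terminal, hence L): (0,0), (0,1), (0,2), (0,3), (1,0).
The remaining L cells, each justified by listing all of its moves:
(1,5): only reaches (1,1)(W), (0,4)(W), all W → L
(2,4): only reaches (0,4)(W), (2,0)(W), (1,3)(W), all W → L
(2,5): only reaches (0,5)(W), (2,1)(W), (1,4)(W), all W → L
(3,1): only reaches (1,1)(W), (2,0)(W), all W → L
(3,2): only reaches (1,2)(W), (2,1)(W), all W → L
(3,3): only reaches (1,3)(W), (2,2)(W), all W → L
(3,4): only reaches (1,4)(W), (3,0)(W), (2,3)(W), all W → L
Every other cell has at least one move into one of the L cells above, so it is W.
(4,5): the move to (2,5) reaches an L cell, so W
(5,5): the move to (1,5) reaches an L cell, so W
(3,1): one of the L cells justified above, so L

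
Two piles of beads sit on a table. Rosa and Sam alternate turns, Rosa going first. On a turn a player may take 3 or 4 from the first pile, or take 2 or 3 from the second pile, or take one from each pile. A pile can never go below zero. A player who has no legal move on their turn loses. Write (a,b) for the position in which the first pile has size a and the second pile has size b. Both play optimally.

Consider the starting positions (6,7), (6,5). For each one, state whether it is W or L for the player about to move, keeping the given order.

Use the standard recursion: the mover loses at a terminal position; elsewhere, the mover wins exactly when some move hands the opponent an L position.
No move ever increases a pile, so every position that can arise here has a ≤ 6 and b ≤ 7; it is enough to label the cells with 0 ≤ a ≤ 6 and 0 ≤ b ≤ 7.
Every move lowers a or b (never raises either), so fill the grid row by row in increasing a, and left to right within a row: each cell's successors are then already labelled.
      b=0  b=1  b=2  b=3  b=4  b=5  b=6  b=7
a=0:    L    L    W    W    W    L    L    W
a=1:    L    W    W    W    L    L    W    W
a=2:    L    W    W    W    L    W    W    W
a=3:    W    W    L    L    W    W    W    L
a=4:    W    W    L    W    W    W    W    L
a=5:    W    L    L    W    W    W    L    L
a=6:    W    L    W    W    W    L    L    W
Cells with no legal move (terminal, hence L): (0,0), (0,1), (1,0), (2,0).
The remaining L cells, each justified by listing all of its moves:
(0,5): only reaches (0,3)(W), (0,2)(W), all W → L
(0,6): only reaches (0,4)(W), (0,3)(W), all W → L
(1,4): only reaches (1,2)(W), (1,1)(W), (0,3)(W), all W → L
(1,5): only reaches (1,3)(W), (1,2)(W), (0,4)(W), all W → L
(2,4): only reaches (2,2)(W), (2,1)(W), (1,3)(W), all W → L
(3,2): only reaches (0,2)(W), (3,0)(W), (2,1)(W), all W → L
(3,3): only reaches (0,3)(W), (3,1)(W), (3,0)(W), (2,2)(W), all W → L
(3,7): only reaches (0,7)(W), (3,5)(W), (3,4)(W), (2,6)(W), all W → L
(4,2): only reaches (1,2)(W), (0,2)(W), (4,0)(W), (3,1)(W), all W → L
(4,7): only reaches (1,7)(W), (0,7)(W), (4,5)(W), (4,4)(W), (3,6)(W), all W → L
(5,1): only reaches (2,1)(W), (1,1)(W), (4,0)(W), all W → L
(5,2): only reaches (2,2)(W), (1,2)(W), (5,0)(W), (4,1)(W), all W → L
(5,6): only reaches (2,6)(W), (1,6)(W), (5,4)(W), (5,3)(W), (4,5)(W), all W → L
(5,7): only reaches (2,7)(W), (1,7)(W), (5,5)(W), (5,4)(W), (4,6)(W), all W → L
(6,1): only reaches (3,1)(W), (2,1)(W), (5,0)(W), all W → L
(6,5): only reaches (3,5)(W), (2,5)(W), (6,3)(W), (6,2)(W), (5,4)(W), all W → L
(6,6): only reaches (3,6)(W), (2,6)(W), (6,4)(W), (6,3)(W), (5,5)(W), all W → L
Every other cell has at least one move into one of the L cells above, so it is W.
(6,7): the move to (3,7) reaches an L cell, so W
(6,5): one of the L cells justified above, so L

(6,7): W, (6,5): L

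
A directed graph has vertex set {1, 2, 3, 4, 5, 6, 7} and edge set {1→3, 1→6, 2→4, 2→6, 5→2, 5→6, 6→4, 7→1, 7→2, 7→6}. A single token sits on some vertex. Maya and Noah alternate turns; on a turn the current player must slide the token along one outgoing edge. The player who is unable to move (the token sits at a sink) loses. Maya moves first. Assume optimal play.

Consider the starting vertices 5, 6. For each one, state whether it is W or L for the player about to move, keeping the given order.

5: L, 6: W

Use the standard recursion: the mover loses at a terminal position; elsewhere, the mover wins exactly when some move hands the opponent an L position.
Every edge goes from a vertex to one that appears earlier in the order 3, 4, 6, 1, 2, 7, 5, so processing vertices in that order labels each vertex after all of its successors.
3: no outgoing edge → L
4: no outgoing edge → L
6: →4(L), so W
1: →3(L), so W
2: →4(L), so W
7: →2(W), 1(W), 6(W) — all W, so L
5: →2(W), 6(W) — all W, so L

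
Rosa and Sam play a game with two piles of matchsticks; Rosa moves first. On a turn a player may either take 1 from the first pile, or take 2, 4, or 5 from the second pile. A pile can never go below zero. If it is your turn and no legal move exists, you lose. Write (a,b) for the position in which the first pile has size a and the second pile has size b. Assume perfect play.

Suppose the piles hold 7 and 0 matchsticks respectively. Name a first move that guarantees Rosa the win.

Work bottom-up. With no move the player to move loses. Otherwise the position is W if at least one move leads to an L position for the opponent, and L if every move leads to a W.
No move ever increases a pile, so every position that can arise here has a ≤ 7 and b ≤ 0; it is enough to label the cells with 0 ≤ a ≤ 7 and 0 ≤ b ≤ 0.
Every move lowers a or b (never raises either), so fill the grid row by row in increasing a, and left to right within a row: each cell's successors are then already labelled.
      b=0
a=0:    L
a=1:    W
a=2:    L
a=3:    W
a=4:    L
a=5:    W
a=6:    L
a=7:    W
Cells with no legal move (terminal, hence L): (0,0).
The remaining L cells, each justified by listing all of its moves:
(2,0): the only move is to (1,0)(W), a W ⇒ L
(4,0): the only move is to (3,0)(W), a W ⇒ L
(6,0): the only move is to (5,0)(W), a W ⇒ L
Every other cell has at least one move into one of the L cells above, so it is W.
From (7,0), the L positions reachable in one move are: (6,0).

Move to (6,0).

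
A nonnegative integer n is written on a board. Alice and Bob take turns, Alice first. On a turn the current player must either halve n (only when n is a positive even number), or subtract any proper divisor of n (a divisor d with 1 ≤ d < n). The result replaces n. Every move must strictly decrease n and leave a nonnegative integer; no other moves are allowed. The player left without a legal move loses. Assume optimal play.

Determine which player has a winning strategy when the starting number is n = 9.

Bob wins.

Positions with no move are L. A position that does have a move is losing for the player to move precisely when every available move leads to a winning position for the opponent. Fill in the labels:
n=0: no move → L
n=1: no move → L
n=2: reaches L-position 1 → W
n=3: only reaches 2(W), which is W → L
n=4: reaches L-position 3 → W
n=5: only reaches 4(W), which is W → L
n=6: reaches L-position 3 → W
n=7: only reaches 6(W), which is W → L
n=8: reaches L-position 7 → W
n=9: only reaches 6(W), 8(W), all W → L
Every move from 9 reaches a W position, so the mover loses.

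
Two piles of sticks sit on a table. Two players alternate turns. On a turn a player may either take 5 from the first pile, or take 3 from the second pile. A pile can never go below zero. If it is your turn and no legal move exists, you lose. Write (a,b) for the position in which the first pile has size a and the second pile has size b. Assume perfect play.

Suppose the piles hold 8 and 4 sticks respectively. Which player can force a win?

Positions with no move are L. A position that does have a move is losing for the player to move precisely when every available move leads to a winning position for the opponent. Fill in the labels:
No move ever increases a pile, so every position that can arise here has a ≤ 8 and b ≤ 4; it is enough to label the cells with 0 ≤ a ≤ 8 and 0 ≤ b ≤ 4.
Every move lowers a or b (never raises either), so fill the grid row by row in increasing a, and left to right within a row: each cell's successors are then already labelled.
      b=0  b=1  b=2  b=3  b=4
a=0:    L    L    L    W    W
a=1:    L    L    L    W    W
a=2:    L    L    L    W    W
a=3:    L    L    L    W    W
a=4:    L    L    L    W    W
a=5:    W    W    W    L    L
a=6:    W    W    W    L    L
a=7:    W    W    W    L    L
a=8:    W    W    W    L    L
Cells with no legal move (terminal, hence L): (0,0), (0,1), (0,2), (1,0), (1,1), (1,2), (2,0), (2,1), (2,2), (3,0), (3,1), (3,2), (4,0), (4,1), (4,2).
The remaining L cells, each justified by listing all of its moves:
(5,3): moves to (0,3)(W), (5,0)(W); every one is W ⇒ L
(5,4): moves to (0,4)(W), (5,1)(W); every one is W ⇒ L
(6,3): moves to (1,3)(W), (6,0)(W); every one is W ⇒ L
(6,4): moves to (1,4)(W), (6,1)(W); every one is W ⇒ L
(7,3): moves to (2,3)(W), (7,0)(W); every one is W ⇒ L
(7,4): moves to (2,4)(W), (7,1)(W); every one is W ⇒ L
(8,3): moves to (3,3)(W), (8,0)(W); every one is W ⇒ L
(8,4): moves to (3,4)(W), (8,1)(W); every one is W ⇒ L
Every other cell has at least one move into one of the L cells above, so it is W.
The starting position (8,4) is L: whatever the player to move does, the opponent receives a W position.

The second player wins.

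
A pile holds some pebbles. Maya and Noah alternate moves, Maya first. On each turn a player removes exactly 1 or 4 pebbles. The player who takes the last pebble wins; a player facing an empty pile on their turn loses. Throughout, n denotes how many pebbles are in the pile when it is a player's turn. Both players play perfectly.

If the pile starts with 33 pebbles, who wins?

Use the standard recursion: the mover loses at a terminal position; elsewhere, the mover wins exactly when some move hands the opponent an L position.
n=0: no move → L
n=1: →0(L), so W
n=2: →1(W) only, which is W, so L
n=3: →2(L), so W
n=4: →0(L), so W
n=5: →4(W), 1(W) — all W, so L
n=6: →5(L), so W
n=7: →6(W), 3(W) — all W, so L
n=8: →7(L), so W
n=9: →5(L), so W
n=10: →9(W), 6(W) — all W, so L
n=11: →10(L), so W
n=12: →11(W), 8(W) — all W, so L
n=13: →12(L), so W
n=14: →10(L), so W
n=15: →14(W), 11(W) — all W, so L
n=16: →15(L), so W
n=17: →16(W), 13(W) — all W, so L
n=18: →17(L), so W
n=19: →15(L), so W
n=20: →19(W), 16(W) — all W, so L
n=21: →20(L), so W
n=22: →21(W), 18(W) — all W, so L
n=23: →22(L), so W
n=24: →20(L), so W
n=25: →24(W), 21(W) — all W, so L
n=26: →25(L), so W
n=27: →26(W), 23(W) — all W, so L
n=28: →27(L), so W
n=29: →25(L), so W
n=30: →29(W), 26(W) — all W, so L
n=31: →30(L), so W
n=32: →31(W), 28(W) — all W, so L
n=33: →32(L), so W
The starting position 33 is W: Maya should remove 1, leaving 32, handing over an L position.

Maya wins.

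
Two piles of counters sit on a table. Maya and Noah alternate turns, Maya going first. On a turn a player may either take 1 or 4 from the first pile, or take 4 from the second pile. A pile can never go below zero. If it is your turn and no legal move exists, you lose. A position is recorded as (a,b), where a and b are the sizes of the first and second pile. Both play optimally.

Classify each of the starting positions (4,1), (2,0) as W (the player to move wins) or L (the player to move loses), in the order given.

Positions with no move are L. A position that does have a move is losing for the player to move precisely when every available move leads to a winning position for the opponent. Fill in the labels:
No move ever increases a pile, so every position that can arise here has a ≤ 4 and b ≤ 1; it is enough to label the cells with 0 ≤ a ≤ 4 and 0 ≤ b ≤ 1.
Every move lowers a or b (never raises either), so fill the grid row by row in increasing a, and left to right within a row: each cell's successors are then already labelled.
      b=0  b=1
a=0:    L    L
a=1:    W    W
a=2:    L    L
a=3:    W    W
a=4:    W    W
Cells with no legal move (terminal, hence L): (0,0), (0,1).
The remaining L cells, each justified by listing all of its moves:
(2,0): L (sole option (1,0)(W) is W)
(2,1): L (sole option (1,1)(W) is W)
Every other cell has at least one move into one of the L cells above, so it is W.
(4,1): the move to (0,1) reaches an L cell, so W
(2,0): one of the L cells justified above, so L

(4,1): W, (2,0): L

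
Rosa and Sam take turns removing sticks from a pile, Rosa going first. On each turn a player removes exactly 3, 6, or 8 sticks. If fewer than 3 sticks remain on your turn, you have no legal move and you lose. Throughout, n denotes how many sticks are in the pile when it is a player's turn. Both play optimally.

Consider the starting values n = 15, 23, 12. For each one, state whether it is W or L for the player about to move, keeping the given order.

Positions with no move are L. A position that does have a move is losing for the player to move precisely when every available move leads to a winning position for the opponent. Fill in the labels:
n=0: no move → L
n=1: no move → L
n=2: no move → L
n=3: can move to 0, which is L ⇒ W
n=4: can move to 1, which is L ⇒ W
n=5: can move to 2, which is L ⇒ W
n=6: can move to 0, which is L ⇒ W
n=7: can move to 1, which is L ⇒ W
n=8: can move to 2, which is L ⇒ W
n=9: can move to 1, which is L ⇒ W
n=10: can move to 2, which is L ⇒ W
n=11: moves to 8(W), 5(W), 3(W); every one is W ⇒ L
n=12: moves to 9(W), 6(W), 4(W); every one is W ⇒ L
n=13: moves to 10(W), 7(W), 5(W); every one is W ⇒ L
n=14: can move to 11, which is L ⇒ W
n=15: can move to 12, which is L ⇒ W
n=16: can move to 13, which is L ⇒ W
n=17: can move to 11, which is L ⇒ W
n=18: can move to 12, which is L ⇒ W
n=19: can move to 13, which is L ⇒ W
n=20: can move to 12, which is L ⇒ W
n=21: can move to 13, which is L ⇒ W
n=22: moves to 19(W), 16(W), 14(W); every one is W ⇒ L
n=23: moves to 20(W), 17(W), 15(W); every one is W ⇒ L

15: W, 23: L, 12: L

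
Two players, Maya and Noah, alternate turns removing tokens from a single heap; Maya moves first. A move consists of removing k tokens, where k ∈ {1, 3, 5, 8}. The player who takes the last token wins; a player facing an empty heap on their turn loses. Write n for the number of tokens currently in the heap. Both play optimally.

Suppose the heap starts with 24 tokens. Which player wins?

Maya wins.

Compute win/loss labels from the base case upward. A position with no move is L. Any other position is W if it can reach an L in one move, else L.
n=0: no move → L
n=1: →0(L), so W
n=2: →1(W) only, which is W, so L
n=3: →2(L), so W
n=4: →3(W), 1(W) — all W, so L
n=5: →4(L), so W
n=6: →5(W), 3(W), 1(W) — all W, so L
n=7: →6(L), so W
n=8: →0(L), so W
n=9: →6(L), so W
n=10: →2(L), so W
n=11: →6(L), so W
n=12: →4(L), so W
n=13: →12(W), 10(W), 8(W), 5(W) — all W, so L
n=14: →13(L), so W
n=15: →14(W), 12(W), 10(W), 7(W) — all W, so L
n=16: →15(L), so W
n=17: →16(W), 14(W), 12(W), 9(W) — all W, so L
n=18: →17(L), so W
n=19: →18(W), 16(W), 14(W), 11(W) — all W, so L
n=20: →19(L), so W
n=21: →13(L), so W
n=22: →19(L), so W
n=23: →15(L), so W
n=24: →19(L), so W
From 24 Maya can remove 5, leaving 19, reaching an L position.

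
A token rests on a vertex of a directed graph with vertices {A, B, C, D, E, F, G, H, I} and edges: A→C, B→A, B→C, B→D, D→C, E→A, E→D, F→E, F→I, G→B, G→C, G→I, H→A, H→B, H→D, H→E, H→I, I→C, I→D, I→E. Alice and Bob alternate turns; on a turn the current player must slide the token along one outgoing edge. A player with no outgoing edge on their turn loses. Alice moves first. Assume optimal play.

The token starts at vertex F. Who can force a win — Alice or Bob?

Alice wins.

Positions with no move are L. A position that does have a move is losing for the player to move precisely when every available move leads to a winning position for the opponent. Fill in the labels:
Every edge goes from a vertex to one that appears earlier in the order C, D, A, E, I, B, G, F, H, so processing vertices in that order labels each vertex after all of its successors.
C: no outgoing edge → L
D: reaches L-position C → W
A: reaches L-position C → W
E: only reaches A(W), D(W), all W → L
I: reaches L-position E → W
B: reaches L-position C → W
G: reaches L-position C → W
F: reaches L-position E → W
H: reaches L-position E → W
The starting position F is W: Alice should move to E, handing over an L position.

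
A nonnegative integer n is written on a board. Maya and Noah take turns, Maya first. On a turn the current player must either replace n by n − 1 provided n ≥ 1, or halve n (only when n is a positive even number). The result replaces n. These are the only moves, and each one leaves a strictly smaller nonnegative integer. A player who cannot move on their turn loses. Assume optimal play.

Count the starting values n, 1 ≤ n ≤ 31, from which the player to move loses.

Compute win/loss labels from the base case upward. A position with no move is L. Any other position is W if it can reach an L in one move, else L.
n=0: no move → L
n=1: can move to 0, which is L ⇒ W
n=2: the only move is to 1(W), a W ⇒ L
n=3: can move to 2, which is L ⇒ W
n=4: can move to 2, which is L ⇒ W
n=5: the only move is to 4(W), a W ⇒ L
n=6: can move to 5, which is L ⇒ W
n=7: the only move is to 6(W), a W ⇒ L
n=8: can move to 7, which is L ⇒ W
n=9: the only move is to 8(W), a W ⇒ L
n=10: can move to 5, which is L ⇒ W
n=11: the only move is to 10(W), a W ⇒ L
n=12: can move to 11, which is L ⇒ W
n=13: the only move is to 12(W), a W ⇒ L
n=14: can move to 7, which is L ⇒ W
n=15: the only move is to 14(W), a W ⇒ L
n=16: can move to 15, which is L ⇒ W
n=17: the only move is to 16(W), a W ⇒ L
n=18: can move to 9, which is L ⇒ W
n=19: the only move is to 18(W), a W ⇒ L
n=20: can move to 19, which is L ⇒ W
n=21: the only move is to 20(W), a W ⇒ L
n=22: can move to 11, which is L ⇒ W
n=23: the only move is to 22(W), a W ⇒ L
n=24: can move to 23, which is L ⇒ W
n=25: the only move is to 24(W), a W ⇒ L
n=26: can move to 13, which is L ⇒ W
n=27: the only move is to 26(W), a W ⇒ L
n=28: can move to 27, which is L ⇒ W
n=29: the only move is to 28(W), a W ⇒ L
n=30: can move to 15, which is L ⇒ W
n=31: the only move is to 30(W), a W ⇒ L
L entries with 1 ≤ n ≤ 31 (n=0 is outside the asked range and is not counted): n = 2, 5, 7, 9, 11, 13, 15, 17, 19, 21, 23, 25, 27, 29, 31; that makes 15.

15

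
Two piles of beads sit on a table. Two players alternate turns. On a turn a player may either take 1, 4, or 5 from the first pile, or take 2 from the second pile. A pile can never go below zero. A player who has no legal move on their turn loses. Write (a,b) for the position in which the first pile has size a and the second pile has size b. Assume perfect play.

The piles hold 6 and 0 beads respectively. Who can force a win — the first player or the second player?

The first player wins.

Use the standard recursion: the mover loses at a terminal position; elsewhere, the mover wins exactly when some move hands the opponent an L position.
No move ever increases a pile, so every position that can arise here has a ≤ 6 and b ≤ 0; it is enough to label the cells with 0 ≤ a ≤ 6 and 0 ≤ b ≤ 0.
Every move lowers a or b (never raises either), so fill the grid row by row in increasing a, and left to right within a row: each cell's successors are then already labelled.
      b=0
a=0:    L
a=1:    W
a=2:    L
a=3:    W
a=4:    W
a=5:    W
a=6:    W
Cells with no legal move (terminal, hence L): (0,0).
The remaining L cells, each justified by listing all of its moves:
(2,0): only reaches (1,0)(W), which is W → L
Every other cell has at least one move into one of the L cells above, so it is W.
From (6,0) the player to move can move to (2,0), reaching an L position.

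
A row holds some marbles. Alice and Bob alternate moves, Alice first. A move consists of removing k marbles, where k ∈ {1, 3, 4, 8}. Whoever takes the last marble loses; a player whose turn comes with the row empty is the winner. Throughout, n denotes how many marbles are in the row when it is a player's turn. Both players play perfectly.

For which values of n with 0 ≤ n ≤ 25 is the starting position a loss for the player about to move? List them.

Work bottom-up. With no move the player to move wins. Otherwise the position is W if at least one move leads to an L position for the opponent, and L if every move leads to a W.
n=0: no move; the opponent has just taken the last marble and therefore loses → W
n=1: L (sole option 0(W) is W)
n=2: W (go to 1, an L position)
n=3: L (options 2(W), 0(W) are all W)
n=4: W (go to 3, an L position)
n=5: W (go to 1, an L position)
n=6: W (go to 3, an L position)
n=7: W (go to 3, an L position)
n=8: L (options 7(W), 5(W), 4(W), 0(W) are all W)
n=9: W (go to 8, an L position)
n=10: L (options 9(W), 7(W), 6(W), 2(W) are all W)
n=11: W (go to 10, an L position)
n=12: W (go to 8, an L position)
n=13: W (go to 10, an L position)
n=14: W (go to 10, an L position)
n=15: L (options 14(W), 12(W), 11(W), 7(W) are all W)
n=16: W (go to 15, an L position)
n=17: L (options 16(W), 14(W), 13(W), 9(W) are all W)
n=18: W (go to 17, an L position)
n=19: W (go to 15, an L position)
n=20: W (go to 17, an L position)
n=21: W (go to 17, an L position)
n=22: L (options 21(W), 19(W), 18(W), 14(W) are all W)
n=23: W (go to 22, an L position)
n=24: L (options 23(W), 21(W), 20(W), 16(W) are all W)
n=25: W (go to 24, an L position)
Reading off the rows marked L gives the requested list; there are 8 such values of n.

1, 3, 8, 10, 15, 17, 22, 24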